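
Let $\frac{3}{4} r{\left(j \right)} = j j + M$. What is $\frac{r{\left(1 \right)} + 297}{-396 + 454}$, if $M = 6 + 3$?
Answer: $\frac{931}{174} \approx 5.3506$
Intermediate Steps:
$M = 9$
$r{\left(j \right)} = 12 + \frac{4 j^{2}}{3}$ ($r{\left(j \right)} = \frac{4 \left(j j + 9\right)}{3} = \frac{4 \left(j^{2} + 9\right)}{3} = \frac{4 \left(9 + j^{2}\right)}{3} = 12 + \frac{4 j^{2}}{3}$)
$\frac{r{\left(1 \right)} + 297}{-396 + 454} = \frac{\left(12 + \frac{4 \cdot 1^{2}}{3}\right) + 297}{-396 + 454} = \frac{\left(12 + \frac{4}{3} \cdot 1\right) + 297}{58} = \left(\left(12 + \frac{4}{3}\right) + 297\right) \frac{1}{58} = \left(\frac{40}{3} + 297\right) \frac{1}{58} = \frac{931}{3} \cdot \frac{1}{58} = \frac{931}{174}$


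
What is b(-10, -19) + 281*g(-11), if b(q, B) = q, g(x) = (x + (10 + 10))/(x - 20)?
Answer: -2839/31 ≈ -91.581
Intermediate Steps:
g(x) = (20 + x)/(-20 + x) (g(x) = (x + 20)/(-20 + x) = (20 + x)/(-20 + x))
b(-10, -19) + 281*g(-11) = -10 + 281*((20 - 11)/(-20 - 11)) = -10 + 281*(9/(-31)) = -10 + 281*(-1/31*9) = -10 + 281*(-9/31) = -10 - 2529/31 = -2839/31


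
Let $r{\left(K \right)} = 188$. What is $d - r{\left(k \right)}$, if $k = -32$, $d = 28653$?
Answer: $28465$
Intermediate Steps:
$d - r{\left(k \right)} = 28653 - 188 = 28465$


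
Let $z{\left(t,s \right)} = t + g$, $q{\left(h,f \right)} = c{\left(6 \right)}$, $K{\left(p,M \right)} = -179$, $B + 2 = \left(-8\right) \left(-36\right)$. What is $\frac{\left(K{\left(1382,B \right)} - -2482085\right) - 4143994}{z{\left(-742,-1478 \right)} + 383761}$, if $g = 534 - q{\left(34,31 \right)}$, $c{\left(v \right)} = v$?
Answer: $- \frac{1662088}{383547} \approx -4.3335$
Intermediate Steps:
$B = 286$ ($B = -2 - -288 = -2 + 288 = 286$)
$q{\left(h,f \right)} = 6$
$g = 528$ ($g = 534 - 6 = 528$)
$z{\left(t,s \right)} = 528 + t$ ($z{\left(t,s \right)} = t + 528 = 528 + t$)
$\frac{\left(K{\left(1382,B \right)} - -2482085\right) - 4143994}{z{\left(-742,-1478 \right)} + 383761} = \frac{\left(-179 - -2482085\right) - 4143994}{\left(528 - 742\right) + 383761} = \frac{\left(-179 + 2482085\right) - 4143994}{-214 + 383761} = \frac{2481906 - 4143994}{383547} = \left(-1662088\right) \frac{1}{383547} = - \frac{1662088}{383547}$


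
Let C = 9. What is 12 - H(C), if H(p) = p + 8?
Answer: -5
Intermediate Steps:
H(p) = 8 + p
12 - H(C) = 12 - (8 + 9) = 12 - 1*17 = 12 - 17 = -5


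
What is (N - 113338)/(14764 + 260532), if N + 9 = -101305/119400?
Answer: -2706746621/6574068480 ≈ -0.41173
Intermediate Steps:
N = -235181/23880 (N = -9 - 101305/119400 = -9 - 101305*1/119400 = -9 - 20261/23880 = -235181/23880 ≈ -9.8484)
(N - 113338)/(14764 + 260532) = (-235181/23880 - 113338)/(14764 + 260532) = -2706746621/23880/275296 = -2706746621/23880*1/275296 = -2706746621/6574068480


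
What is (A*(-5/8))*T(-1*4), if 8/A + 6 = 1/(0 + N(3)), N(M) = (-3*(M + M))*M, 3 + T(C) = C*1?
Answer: -378/65 ≈ -5.8154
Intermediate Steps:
T(C) = -3 + C (T(C) = -3 + C*1 = -3 + C)
N(M) = -6*M² (N(M) = (-6*M)*M = -6*M²)
A = -432/325 (A = 8/(-6 + 1/(0 - 6*3²)) = 8/(-6 + 1/(0 - 6*9)) = 8/(-6 + 1/(0 - 54)) = 8/(-6 + 1/(-54)) = 8/(-6 - 1/54) = 8/(-325/54) = 8*(-54/325) = -432/325 ≈ -1.3292)
(A*(-5/8))*T(-1*4) = (-(-432)/(65*8))*(-3 - 1*4) = (-(-432)/(65*8))*(-3 - 4) = -432/325*(-5/8)*(-7) = (54/65)*(-7) = -378/65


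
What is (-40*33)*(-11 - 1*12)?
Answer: 30360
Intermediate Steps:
(-40*33)*(-11 - 1*12) = -1320*(-11 - 12) = -1320*(-23) = 30360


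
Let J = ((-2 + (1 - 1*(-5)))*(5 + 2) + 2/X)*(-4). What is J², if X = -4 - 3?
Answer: 602176/49 ≈ 12289.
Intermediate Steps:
X = -7
J = -776/7 (J = ((-2 + (1 - 1*(-5)))*(5 + 2) + 2/(-7))*(-4) = ((-2 + (1 + 5))*7 + 2*(-⅐))*(-4) = ((-2 + 6)*7 - 2/7)*(-4) = (4*7 - 2/7)*(-4) = (28 - 2/7)*(-4) = (194/7)*(-4) = -776/7 ≈ -110.86)
J² = (-776/7)² = 602176/49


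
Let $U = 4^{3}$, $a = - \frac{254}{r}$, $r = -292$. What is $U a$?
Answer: $\frac{4064}{73} \approx 55.671$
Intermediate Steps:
$a = \frac{127}{146}$ ($a = - \frac{254}{-292} = \left(-254\right) \left(- \frac{1}{292}\right) = \frac{127}{146} \approx 0.86986$)
$U = 64$
$U a = 64 \cdot \frac{127}{146} = \frac{4064}{73}$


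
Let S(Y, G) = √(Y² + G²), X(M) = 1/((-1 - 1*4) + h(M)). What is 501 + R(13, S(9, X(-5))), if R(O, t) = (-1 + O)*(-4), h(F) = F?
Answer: 453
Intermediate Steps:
X(M) = 1/(-5 + M) (X(M) = 1/((-1 - 1*4) + M) = 1/((-1 - 4) + M) = 1/(-5 + M))
S(Y, G) = √(G² + Y²)
R(O, t) = 4 - 4*O
501 + R(13, S(9, X(-5))) = 501 + (4 - 4*13) = 501 + (4 - 52) = 501 - 48 = 453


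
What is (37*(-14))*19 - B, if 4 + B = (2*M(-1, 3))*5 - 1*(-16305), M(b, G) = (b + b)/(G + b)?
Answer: -26133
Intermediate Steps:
M(b, G) = 2*b/(G + b) (M(b, G) = (2*b)/(G + b) = 2*b/(G + b))
B = 16291 (B = -4 + ((2*(2*(-1)/(3 - 1)))*5 - 1*(-16305)) = -4 + ((2*(2*(-1)/2))*5 + 16305) = -4 + ((2*(2*(-1)*(½)))*5 + 16305) = -4 + ((2*(-1))*5 + 16305) = -4 + (-2*5 + 16305) = -4 + (-10 + 16305) = -4 + 16295 = 16291)
(37*(-14))*19 - B = (37*(-14))*19 - 1*16291 = -518*19 - 16291 = -9842 - 16291 = -26133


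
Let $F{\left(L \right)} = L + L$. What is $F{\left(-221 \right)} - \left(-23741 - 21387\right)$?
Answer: $44686$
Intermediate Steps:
$F{\left(L \right)} = 2 L$
$F{\left(-221 \right)} - \left(-23741 - 21387\right) = 2 \left(-221\right) - \left(-23741 - 21387\right) = -442 - \left(-23741 - 21387\right) = -442 - -45128 = -442 + 45128 = 44686$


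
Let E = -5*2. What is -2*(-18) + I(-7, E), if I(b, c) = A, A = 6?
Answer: 42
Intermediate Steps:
E = -10
I(b, c) = 6
-2*(-18) + I(-7, E) = -2*(-18) + 6 = 36 + 6 = 42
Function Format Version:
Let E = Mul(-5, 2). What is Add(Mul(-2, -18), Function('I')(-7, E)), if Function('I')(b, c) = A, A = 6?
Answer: 42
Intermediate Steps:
E = -10
Function('I')(b, c) = 6
Add(Mul(-2, -18), Function('I')(-7, E)) = Add(Mul(-2, -18), 6) = Add(36, 6) = 42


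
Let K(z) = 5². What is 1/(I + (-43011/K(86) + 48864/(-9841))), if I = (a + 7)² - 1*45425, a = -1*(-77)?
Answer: -246025/9864226076 ≈ -2.4941e-5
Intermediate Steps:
K(z) = 25
a = 77
I = -38369 (I = (77 + 7)² - 1*45425 = 84² - 45425 = 7056 - 45425 = -38369)
1/(I + (-43011/K(86) + 48864/(-9841))) = 1/(-38369 + (-43011/25 + 48864/(-9841))) = 1/(-38369 + (-43011*1/25 + 48864*(-1/9841))) = 1/(-38369 + (-43011/25 - 48864/9841)) = 1/(-38369 - 424492851/246025) = 1/(-9864226076/246025) = -246025/9864226076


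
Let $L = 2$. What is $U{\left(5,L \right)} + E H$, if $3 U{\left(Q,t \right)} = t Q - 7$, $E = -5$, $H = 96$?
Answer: $-479$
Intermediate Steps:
$U{\left(Q,t \right)} = - \frac{7}{3} + \frac{Q t}{3}$ ($U{\left(Q,t \right)} = \frac{t Q - 7}{3} = \frac{Q t - 7}{3} = \frac{-7 + Q t}{3} = - \frac{7}{3} + \frac{Q t}{3}$)
$U{\left(5,L \right)} + E H = \left(- \frac{7}{3} + \frac{1}{3} \cdot 5 \cdot 2\right) - 480 = \left(- \frac{7}{3} + \frac{10}{3}\right) - 480 = 1 - 480 = -479$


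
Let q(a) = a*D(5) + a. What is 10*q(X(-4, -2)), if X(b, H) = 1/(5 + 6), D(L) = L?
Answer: 60/11 ≈ 5.4545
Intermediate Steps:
X(b, H) = 1/11
q(a) = 6*a (q(a) = a*5 + a = 5*a + a = 6*a)
10*q(X(-4, -2)) = 10*(6*(1/11)) = 10*(6/11) = 60/11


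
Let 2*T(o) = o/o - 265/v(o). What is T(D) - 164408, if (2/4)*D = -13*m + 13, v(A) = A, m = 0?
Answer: -8549455/52 ≈ -1.6441e+5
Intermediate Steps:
D = 26 (D = 2*(-13*0 + 13) = 2*(0 + 13) = 2*13 = 26)
T(o) = 1/2 - 265/(2*o) (T(o) = (o/o - 265/o)/2 = (1 - 265/o)/2 = 1/2 - 265/(2*o))
T(D) - 164408 = (1/2)*(-265 + 26)/26 - 164408 = (1/2)*(1/26)*(-239) - 164408 = -239/52 - 164408 = -8549455/52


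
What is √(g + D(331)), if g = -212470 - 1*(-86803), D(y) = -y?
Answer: I*√125998 ≈ 354.96*I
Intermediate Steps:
g = -125667 (g = -212470 + 86803 = -125667)
√(g + D(331)) = √(-125667 - 1*331) = √(-125667 - 331) = √(-125998) = I*√125998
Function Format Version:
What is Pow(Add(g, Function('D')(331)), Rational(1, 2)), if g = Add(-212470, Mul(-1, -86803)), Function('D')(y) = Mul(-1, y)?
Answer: Mul(I, Pow(125998, Rational(1, 2))) ≈ Mul(354.96, I)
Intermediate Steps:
g = -125667 (g = Add(-212470, 86803) = -125667)
Pow(Add(g, Function('D')(331)), Rational(1, 2)) = Pow(Add(-125667, Mul(-1, 331)), Rational(1, 2)) = Pow(Add(-125667, -331), Rational(1, 2)) = Pow(-125998, Rational(1, 2)) = Mul(I, Pow(125998, Rational(1, 2)))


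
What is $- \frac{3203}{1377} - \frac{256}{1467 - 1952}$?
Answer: $- \frac{1200943}{667845} \approx -1.7982$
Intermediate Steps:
$- \frac{3203}{1377} - \frac{256}{1467 - 1952} = \left(-3203\right) \frac{1}{1377} - \frac{256}{-485} = - \frac{3203}{1377} - - \frac{256}{485} = - \frac{3203}{1377} + \frac{256}{485} = - \frac{1200943}{667845}$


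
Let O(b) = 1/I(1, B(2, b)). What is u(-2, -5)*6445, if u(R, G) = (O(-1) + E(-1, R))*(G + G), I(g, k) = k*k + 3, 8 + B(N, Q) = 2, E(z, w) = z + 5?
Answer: -10118650/39 ≈ -2.5945e+5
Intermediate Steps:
E(z, w) = 5 + z
B(N, Q) = -6 (B(N, Q) = -8 + 2 = -6)
I(g, k) = 3 + k² (I(g, k) = k² + 3 = 3 + k²)
O(b) = 1/39 (O(b) = 1/(3 + (-6)²) = 1/(3 + 36) = 1/39)
u(R, G) = 314*G/39 (u(R, G) = (1/39 + (5 - 1))*(G + G) = (1/39 + 4)*(2*G) = 157*(2*G)/39 = 314*G/39)
u(-2, -5)*6445 = ((314/39)*(-5))*6445 = -1570/39*6445 = -10118650/39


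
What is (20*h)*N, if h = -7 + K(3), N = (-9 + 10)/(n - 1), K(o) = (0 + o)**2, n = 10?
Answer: 40/9 ≈ 4.4444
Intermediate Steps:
K(o) = o**2
N = 1/9 (N = (-9 + 10)/(10 - 1) = 1/9 ≈ 0.11111)
h = 2 (h = -7 + 3**2 = -7 + 9 = 2)
(20*h)*N = (20*2)*(1/9) = 40*(1/9) = 40/9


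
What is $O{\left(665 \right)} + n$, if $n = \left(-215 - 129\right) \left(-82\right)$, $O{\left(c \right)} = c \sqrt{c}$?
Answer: $28208 + 665 \sqrt{665} \approx 45357.0$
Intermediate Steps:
$O{\left(c \right)} = c^{\frac{3}{2}}$
$n = 28208$ ($n = \left(-344\right) \left(-82\right) = 28208$)
$O{\left(665 \right)} + n = 665^{\frac{3}{2}} + 28208 = 665 \sqrt{665} + 28208 = 28208 + 665 \sqrt{665}$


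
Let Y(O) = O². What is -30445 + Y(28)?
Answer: -29661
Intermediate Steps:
-30445 + Y(28) = -30445 + 28² = -30445 + 784 = -29661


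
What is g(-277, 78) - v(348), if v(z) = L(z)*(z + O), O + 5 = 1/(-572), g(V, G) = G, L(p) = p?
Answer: -17057811/143 ≈ -1.1929e+5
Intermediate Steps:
O = -2861/572 (O = -5 + 1/(-572) = -5 - 1/572 = -2861/572 ≈ -5.0017)
v(z) = z*(-2861/572 + z) (v(z) = z*(z - 2861/572) = z*(-2861/572 + z))
g(-277, 78) - v(348) = 78 - 348*(-2861 + 572*348)/572 = 78 - 348*(-2861 + 199056)/572 = 78 - 348*196195/572 = 78 - 1*17068965/143 = 78 - 17068965/143 = -17057811/143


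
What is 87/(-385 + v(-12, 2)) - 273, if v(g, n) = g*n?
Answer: -111744/409 ≈ -273.21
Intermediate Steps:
87/(-385 + v(-12, 2)) - 273 = 87/(-385 - 12*2) - 273 = 87/(-385 - 24) - 273 = 87/(-409) - 273 = 87*(-1/409) - 273 = -87/409 - 273 = -111744/409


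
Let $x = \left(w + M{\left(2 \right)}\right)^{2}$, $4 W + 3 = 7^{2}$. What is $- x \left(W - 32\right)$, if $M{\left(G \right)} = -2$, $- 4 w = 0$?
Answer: $82$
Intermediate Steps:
$w = 0$ ($w = \left(- \frac{1}{4}\right) 0 = 0$)
$W = \frac{23}{2}$ ($W = - \frac{3}{4} + \frac{7^{2}}{4} = - \frac{3}{4} + \frac{1}{4} \cdot 49 = - \frac{3}{4} + \frac{49}{4} = \frac{23}{2} \approx 11.5$)
$x = 4$ ($x = \left(0 - 2\right)^{2} = \left(-2\right)^{2} = 4$)
$- x \left(W - 32\right) = - 4 \left(\frac{23}{2} - 32\right) = - \frac{4 \left(-41\right)}{2} = \left(-1\right) \left(-82\right) = 82$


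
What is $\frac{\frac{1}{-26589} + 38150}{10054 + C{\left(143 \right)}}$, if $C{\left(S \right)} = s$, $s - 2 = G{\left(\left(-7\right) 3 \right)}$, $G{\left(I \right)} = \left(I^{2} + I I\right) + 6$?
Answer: $\frac{1014370349}{290990016} \approx 3.4859$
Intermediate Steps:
$G{\left(I \right)} = 6 + 2 I^{2}$ ($G{\left(I \right)} = \left(I^{2} + I^{2}\right) + 6 = 2 I^{2} + 6 = 6 + 2 I^{2}$)
$s = 890$ ($s = 2 + \left(6 + 2 \left(\left(-7\right) 3\right)^{2}\right) = 2 + \left(6 + 2 \left(-21\right)^{2}\right) = 2 + \left(6 + 2 \cdot 441\right) = 2 + \left(6 + 882\right) = 2 + 888 = 890$)
$C{\left(S \right)} = 890$
$\frac{\frac{1}{-26589} + 38150}{10054 + C{\left(143 \right)}} = \frac{\frac{1}{-26589} + 38150}{10054 + 890} = \frac{- \frac{1}{26589} + 38150}{10944} = \frac{1014370349}{26589} \cdot \frac{1}{10944} = \frac{1014370349}{290990016}$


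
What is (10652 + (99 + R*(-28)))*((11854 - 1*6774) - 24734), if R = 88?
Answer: -162872698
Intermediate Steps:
(10652 + (99 + R*(-28)))*((11854 - 1*6774) - 24734) = (10652 + (99 + 88*(-28)))*((11854 - 1*6774) - 24734) = (10652 + (99 - 2464))*((11854 - 6774) - 24734) = (10652 - 2365)*(5080 - 24734) = 8287*(-19654) = -162872698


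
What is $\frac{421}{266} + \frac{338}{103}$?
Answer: $\frac{133271}{27398} \approx 4.8643$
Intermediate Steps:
$\frac{421}{266} + \frac{338}{103} = \frac{133271}{27398}$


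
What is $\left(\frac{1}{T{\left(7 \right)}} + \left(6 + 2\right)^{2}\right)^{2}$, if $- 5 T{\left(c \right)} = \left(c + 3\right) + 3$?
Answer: $\frac{683929}{169} \approx 4046.9$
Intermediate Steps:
$T{\left(c \right)} = - \frac{6}{5} - \frac{c}{5}$ ($T{\left(c \right)} = - \frac{\left(c + 3\right) + 3}{5} = - \frac{\left(3 + c\right) + 3}{5} = - \frac{6 + c}{5} = - \frac{6}{5} - \frac{c}{5}$)
$\left(\frac{1}{T{\left(7 \right)}} + \left(6 + 2\right)^{2}\right)^{2} = \left(\frac{1}{- \frac{6}{5} - \frac{7}{5}} + \left(6 + 2\right)^{2}\right)^{2} = \left(\frac{1}{- \frac{6}{5} - \frac{7}{5}} + 8^{2}\right)^{2} = \left(\frac{1}{- \frac{13}{5}} + 64\right)^{2} = \left(- \frac{5}{13} + 64\right)^{2} = \left(\frac{827}{13}\right)^{2} = \frac{683929}{169}$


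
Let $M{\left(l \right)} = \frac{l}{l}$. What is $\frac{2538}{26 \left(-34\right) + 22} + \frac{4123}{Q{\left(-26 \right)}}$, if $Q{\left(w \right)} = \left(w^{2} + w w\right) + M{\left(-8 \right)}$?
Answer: $\frac{60056}{583143} \approx 0.10299$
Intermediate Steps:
$M{\left(l \right)} = 1$
$Q{\left(w \right)} = 1 + 2 w^{2}$ ($Q{\left(w \right)} = \left(w^{2} + w w\right) + 1 = \left(w^{2} + w^{2}\right) + 1 = 2 w^{2} + 1 = 1 + 2 w^{2}$)
$\frac{2538}{26 \left(-34\right) + 22} + \frac{4123}{Q{\left(-26 \right)}} = \frac{2538}{26 \left(-34\right) + 22} + \frac{4123}{1 + 2 \left(-26\right)^{2}} = \frac{2538}{-884 + 22} + \frac{4123}{1 + 2 \cdot 676} = \frac{2538}{-862} + \frac{4123}{1 + 1352} = 2538 \left(- \frac{1}{862}\right) + \frac{4123}{1353} = - \frac{1269}{431} + 4123 \cdot \frac{1}{1353} = - \frac{1269}{431} + \frac{4123}{1353} = \frac{60056}{583143}$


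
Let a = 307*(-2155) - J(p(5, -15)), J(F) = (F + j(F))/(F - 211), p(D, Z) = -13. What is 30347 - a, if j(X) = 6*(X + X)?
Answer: 154992937/224 ≈ 6.9193e+5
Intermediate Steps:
j(X) = 12*X (j(X) = 6*(2*X) = 12*X)
J(F) = 13*F/(-211 + F) (J(F) = (F + 12*F)/(F - 211) = (13*F)/(-211 + F) = 13*F/(-211 + F))
a = -148195209/224 (a = 307*(-2155) - 13*(-13)/(-211 - 13) = -661585 - 13*(-13)/(-224) = -661585 - 13*(-13)*(-1)/224 = -661585 - 1*169/224 = -661585 - 169/224 = -148195209/224 ≈ -6.6159e+5)
30347 - a = 30347 - 1*(-148195209/224) = 30347 + 148195209/224 = 154992937/224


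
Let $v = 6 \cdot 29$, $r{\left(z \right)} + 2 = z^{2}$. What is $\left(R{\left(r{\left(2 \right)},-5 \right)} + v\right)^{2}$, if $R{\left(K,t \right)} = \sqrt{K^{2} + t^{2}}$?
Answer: $\left(174 + \sqrt{29}\right)^{2} \approx 32179.0$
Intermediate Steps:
$r{\left(z \right)} = -2 + z^{2}$
$v = 174$
$\left(R{\left(r{\left(2 \right)},-5 \right)} + v\right)^{2} = \left(\sqrt{\left(-2 + 2^{2}\right)^{2} + \left(-5\right)^{2}} + 174\right)^{2} = \left(\sqrt{\left(-2 + 4\right)^{2} + 25} + 174\right)^{2} = \left(\sqrt{2^{2} + 25} + 174\right)^{2} = \left(\sqrt{4 + 25} + 174\right)^{2} = \left(\sqrt{29} + 174\right)^{2} = \left(174 + \sqrt{29}\right)^{2}$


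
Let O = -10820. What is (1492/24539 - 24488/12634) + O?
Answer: -1677530208212/155012863 ≈ -10822.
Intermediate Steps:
(1492/24539 - 24488/12634) + O = (1492/24539 - 24488/12634) - 10820 = (1492*(1/24539) - 24488*1/12634) - 10820 = (1492/24539 - 12244/6317) - 10820 = -291030552/155012863 - 10820 = -1677530208212/155012863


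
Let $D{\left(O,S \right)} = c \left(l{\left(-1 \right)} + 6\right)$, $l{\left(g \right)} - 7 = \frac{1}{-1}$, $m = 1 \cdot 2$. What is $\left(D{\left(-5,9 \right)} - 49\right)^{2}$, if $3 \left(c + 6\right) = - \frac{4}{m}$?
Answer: $16641$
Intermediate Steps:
$m = 2$
$c = - \frac{20}{3}$ ($c = -6 + \frac{\left(-4\right) \frac{1}{2}}{3} = -6 + \frac{1}{3} \left(-2\right) = -6 - \frac{2}{3} = - \frac{20}{3} \approx -6.6667$)
$l{\left(g \right)} = 6$ ($l{\left(g \right)} = 7 + \frac{1}{-1} = 7 - 1 = 6$)
$D{\left(O,S \right)} = -80$ ($D{\left(O,S \right)} = - \frac{20 \left(6 + 6\right)}{3} = \left(- \frac{20}{3}\right) 12 = -80$)
$\left(D{\left(-5,9 \right)} - 49\right)^{2} = \left(-80 - 49\right)^{2} = \left(-129\right)^{2} = 16641$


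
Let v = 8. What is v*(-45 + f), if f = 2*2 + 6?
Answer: -280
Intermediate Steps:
f = 10 (f = 4 + 6 = 10)
v*(-45 + f) = 8*(-45 + 10) = 8*(-35) = -280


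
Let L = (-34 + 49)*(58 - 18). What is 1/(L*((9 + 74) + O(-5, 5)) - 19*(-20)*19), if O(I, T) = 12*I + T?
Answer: 1/24020 ≈ 4.1632e-5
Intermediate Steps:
O(I, T) = T + 12*I
L = 600 (L = 15*40 = 600)
1/(L*((9 + 74) + O(-5, 5)) - 19*(-20)*19) = 1/(600*((9 + 74) + (5 + 12*(-5))) - 19*(-20)*19) = 1/(600*(83 + (5 - 60)) + 380*19) = 1/(600*(83 - 55) + 7220) = 1/(600*28 + 7220) = 1/(16800 + 7220) = 1/24020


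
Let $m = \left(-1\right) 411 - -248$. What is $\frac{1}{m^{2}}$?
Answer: $\frac{1}{26569} \approx 3.7638 \cdot 10^{-5}$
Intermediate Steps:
$m = -163$ ($m = -411 + 248 = -163$)
$\frac{1}{m^{2}} = \frac{1}{\left(-163\right)^{2}} = \frac{1}{26569}$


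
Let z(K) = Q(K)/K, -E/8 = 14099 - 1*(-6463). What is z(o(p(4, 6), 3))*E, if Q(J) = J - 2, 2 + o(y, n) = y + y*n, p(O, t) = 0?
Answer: -328992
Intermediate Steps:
o(y, n) = -2 + y + n*y (o(y, n) = -2 + (y + y*n) = -2 + (y + n*y) = -2 + y + n*y)
E = -164496 (E = -8*(14099 - 1*(-6463)) = -8*(14099 + 6463) = -8*20562 = -164496)
Q(J) = -2 + J
z(K) = (-2 + K)/K
z(o(p(4, 6), 3))*E = ((-2 + (-2 + 0 + 3*0))/(-2 + 0 + 3*0))*(-164496) = ((-2 + (-2 + 0 + 0))/(-2 + 0 + 0))*(-164496) = ((-2 - 2)/(-2))*(-164496) = -1/2*(-4)*(-164496) = 2*(-164496) = -328992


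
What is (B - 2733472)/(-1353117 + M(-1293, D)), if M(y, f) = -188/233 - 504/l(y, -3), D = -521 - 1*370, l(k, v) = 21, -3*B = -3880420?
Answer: 1006559068/945846123 ≈ 1.0642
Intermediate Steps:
B = 3880420/3 (B = -⅓*(-3880420) = 3880420/3 ≈ 1.2935e+6)
D = -891 (D = -521 - 370 = -891)
M(y, f) = -5780/233 (M(y, f) = -188/233 - 504/21 = -188*1/233 - 504*1/21 = -188/233 - 24 = -5780/233)
(B - 2733472)/(-1353117 + M(-1293, D)) = (3880420/3 - 2733472)/(-1353117 - 5780/233) = -4319996/(3*(-315282041/233)) = -4319996/3*(-233/315282041) = 1006559068/945846123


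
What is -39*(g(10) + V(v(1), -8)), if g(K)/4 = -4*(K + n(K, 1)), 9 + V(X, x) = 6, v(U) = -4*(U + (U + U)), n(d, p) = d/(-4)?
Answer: 4797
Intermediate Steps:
n(d, p) = -d/4 (n(d, p) = d*(-¼) = -d/4)
v(U) = -12*U (v(U) = -4*(U + 2*U) = -12*U)
V(X, x) = -3 (V(X, x) = -9 + 6 = -3)
g(K) = -12*K (g(K) = 4*(-4*(K - K/4)) = 4*(-3*K) = -12*K)
-39*(g(10) + V(v(1), -8)) = -39*(-12*10 - 3) = -39*(-120 - 3) = -39*(-123) = 4797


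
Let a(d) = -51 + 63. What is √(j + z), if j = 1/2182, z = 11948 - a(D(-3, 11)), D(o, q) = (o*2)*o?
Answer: 3*√6314308694/2182 ≈ 109.25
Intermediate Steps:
D(o, q) = 2*o² (D(o, q) = (2*o)*o = 2*o²)
a(d) = 12
z = 11936 (z = 11948 - 1*12 = 11948 - 12 = 11936)
j = 1/2182 ≈ 0.00045829
√(j + z) = √(1/2182 + 11936) = √(26044353/2182) = 3*√6314308694/2182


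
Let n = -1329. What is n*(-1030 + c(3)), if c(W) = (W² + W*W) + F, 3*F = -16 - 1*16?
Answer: 1359124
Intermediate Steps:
F = -32/3 (F = (-16 - 1*16)/3 = (-16 - 16)/3 = (⅓)*(-32) = -32/3 ≈ -10.667)
c(W) = -32/3 + 2*W² (c(W) = (W² + W*W) - 32/3 = (W² + W²) - 32/3 = 2*W² - 32/3 = -32/3 + 2*W²)
n*(-1030 + c(3)) = -1329*(-1030 + (-32/3 + 2*3²)) = -1329*(-1030 + (-32/3 + 2*9)) = -1329*(-1030 + (-32/3 + 18)) = -1329*(-1030 + 22/3) = -1329*(-3068/3) = 1359124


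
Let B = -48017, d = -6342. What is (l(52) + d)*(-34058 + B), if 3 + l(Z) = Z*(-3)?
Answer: 533569575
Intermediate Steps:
l(Z) = -3 - 3*Z (l(Z) = -3 + Z*(-3) = -3 - 3*Z)
(l(52) + d)*(-34058 + B) = ((-3 - 3*52) - 6342)*(-34058 - 48017) = ((-3 - 156) - 6342)*(-82075) = (-159 - 6342)*(-82075) = -6501*(-82075) = 533569575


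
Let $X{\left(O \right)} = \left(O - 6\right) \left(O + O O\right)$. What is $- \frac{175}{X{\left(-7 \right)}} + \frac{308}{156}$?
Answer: $\frac{179}{78} \approx 2.2949$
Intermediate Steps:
$X{\left(O \right)} = \left(-6 + O\right) \left(O + O^{2}\right)$
$- \frac{175}{X{\left(-7 \right)}} + \frac{308}{156} = - \frac{175}{\left(-7\right) \left(-6 + \left(-7\right)^{2} - -35\right)} + \frac{308}{156} = - \frac{175}{\left(-7\right) \left(-6 + 49 + 35\right)} + 308 \cdot \frac{1}{156} = - \frac{175}{\left(-7\right) 78} + \frac{77}{39} = - \frac{175}{-546} + \frac{77}{39} = \left(-175\right) \left(- \frac{1}{546}\right) + \frac{77}{39} = \frac{25}{78} + \frac{77}{39} = \frac{179}{78}$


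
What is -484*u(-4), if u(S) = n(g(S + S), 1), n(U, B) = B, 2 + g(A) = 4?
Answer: -484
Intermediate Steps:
g(A) = 2 (g(A) = -2 + 4 = 2)
u(S) = 1
-484*u(-4) = -484*1 = -484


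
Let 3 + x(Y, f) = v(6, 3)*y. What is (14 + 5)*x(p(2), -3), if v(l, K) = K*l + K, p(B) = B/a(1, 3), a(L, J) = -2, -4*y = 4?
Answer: -456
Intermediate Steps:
y = -1 (y = -1/4*4 = -1)
p(B) = -B/2 (p(B) = B/(-2) = B*(-1/2) = -B/2)
v(l, K) = K + K*l
x(Y, f) = -24 (x(Y, f) = -3 + (3*(1 + 6))*(-1) = -3 + (3*7)*(-1) = -3 + 21*(-1) = -3 - 21 = -24)
(14 + 5)*x(p(2), -3) = (14 + 5)*(-24) = 19*(-24) = -456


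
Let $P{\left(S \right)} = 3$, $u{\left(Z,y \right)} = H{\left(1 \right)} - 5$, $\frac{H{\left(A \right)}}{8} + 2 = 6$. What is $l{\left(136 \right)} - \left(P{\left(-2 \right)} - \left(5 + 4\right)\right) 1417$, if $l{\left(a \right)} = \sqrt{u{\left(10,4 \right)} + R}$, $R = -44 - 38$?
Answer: $8502 + i \sqrt{55} \approx 8502.0 + 7.4162 i$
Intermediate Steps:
$H{\left(A \right)} = 32$ ($H{\left(A \right)} = -16 + 8 \cdot 6 = -16 + 48 = 32$)
$u{\left(Z,y \right)} = 27$ ($u{\left(Z,y \right)} = 32 - 5 = 27$)
$R = -82$ ($R = -44 - 38 = -82$)
$l{\left(a \right)} = i \sqrt{55}$ ($l{\left(a \right)} = \sqrt{27 - 82} = \sqrt{-55} = i \sqrt{55}$)
$l{\left(136 \right)} - \left(P{\left(-2 \right)} - \left(5 + 4\right)\right) 1417 = i \sqrt{55} - \left(3 - \left(5 + 4\right)\right) 1417 = i \sqrt{55} - \left(3 - 9\right) 1417 = i \sqrt{55} - \left(-6\right) 1417 = i \sqrt{55} - -8502 = i \sqrt{55} + 8502 = 8502 + i \sqrt{55}$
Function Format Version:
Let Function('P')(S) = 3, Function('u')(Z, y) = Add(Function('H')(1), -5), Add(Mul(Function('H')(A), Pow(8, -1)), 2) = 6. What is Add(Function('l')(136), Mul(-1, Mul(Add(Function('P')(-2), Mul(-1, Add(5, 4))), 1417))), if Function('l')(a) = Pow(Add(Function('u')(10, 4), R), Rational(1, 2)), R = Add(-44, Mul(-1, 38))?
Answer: Add(8502, Mul(I, Pow(55, Rational(1, 2)))) ≈ Add(8502.0, Mul(7.4162, I))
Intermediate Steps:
Function('H')(A) = 32 (Function('H')(A) = Add(-16, Mul(8, 6)) = Add(-16, 48) = 32)
Function('u')(Z, y) = 27 (Function('u')(Z, y) = Add(32, -5) = 27)
R = -82 (R = Add(-44, -38) = -82)
Function('l')(a) = Mul(I, Pow(55, Rational(1, 2))) (Function('l')(a) = Pow(Add(27, -82), Rational(1, 2)) = Pow(-55, Rational(1, 2)) = Mul(I, Pow(55, Rational(1, 2))))
Add(Function('l')(136), Mul(-1, Mul(Add(Function('P')(-2), Mul(-1, Add(5, 4))), 1417))) = Add(Mul(I, Pow(55, Rational(1, 2))), Mul(-1, Mul(Add(3, Mul(-1, Add(5, 4))), 1417))) = Add(Mul(I, Pow(55, Rational(1, 2))), Mul(-1, Mul(Add(3, Mul(-1, 9)), 1417))) = Add(Mul(I, Pow(55, Rational(1, 2))), Mul(-1, Mul(Add(3, -9), 1417))) = Add(Mul(I, Pow(55, Rational(1, 2))), Mul(-1, Mul(-6, 1417))) = Add(Mul(I, Pow(55, Rational(1, 2))), Mul(-1, -8502)) = Add(Mul(I, Pow(55, Rational(1, 2))), 8502) = Add(8502, Mul(I, Pow(55, Rational(1, 2))))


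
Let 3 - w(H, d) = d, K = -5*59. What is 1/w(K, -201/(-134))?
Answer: 2/3 ≈ 0.66667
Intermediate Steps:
K = -295
w(H, d) = 3 - d
1/w(K, -201/(-134)) = 1/(3 - (-201)/(-134)) = 1/(3 - (-201)*(-1)/134) = 1/(3 - 1*3/2) = 1/(3 - 3/2) = 1/(3/2) = 2/3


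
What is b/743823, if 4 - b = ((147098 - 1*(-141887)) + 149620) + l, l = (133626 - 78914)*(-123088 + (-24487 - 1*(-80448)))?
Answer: 3672213823/743823 ≈ 4936.9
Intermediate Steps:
l = -3672652424 (l = 54712*(-123088 + (-24487 + 80448)) = 54712*(-123088 + 55961) = 54712*(-67127) = -3672652424)
b = 3672213823 (b = 4 - (((147098 - 1*(-141887)) + 149620) - 3672652424) = 4 - (((147098 + 141887) + 149620) - 3672652424) = 4 - ((288985 + 149620) - 3672652424) = 4 - (438605 - 3672652424) = 4 - 1*(-3672213819) = 4 + 3672213819 = 3672213823)
b/743823 = 3672213823/743823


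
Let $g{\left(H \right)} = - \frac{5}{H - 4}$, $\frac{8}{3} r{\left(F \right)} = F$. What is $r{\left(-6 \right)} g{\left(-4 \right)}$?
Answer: $- \frac{45}{32} \approx -1.4063$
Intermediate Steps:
$r{\left(F \right)} = \frac{3 F}{8}$
$g{\left(H \right)} = - \frac{5}{-4 + H}$
$r{\left(-6 \right)} g{\left(-4 \right)} = \frac{3}{8} \left(-6\right) \left(- \frac{5}{-4 - 4}\right) = - \frac{9 \left(- \frac{5}{-8}\right)}{4} = - \frac{9 \left(\left(-5\right) \left(- \frac{1}{8}\right)\right)}{4} = \left(- \frac{9}{4}\right) \frac{5}{8} = - \frac{45}{32}$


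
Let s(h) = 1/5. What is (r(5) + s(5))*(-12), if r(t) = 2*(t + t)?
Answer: -1212/5 ≈ -242.40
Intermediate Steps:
s(h) = ⅕
r(t) = 4*t (r(t) = 2*(2*t) = 4*t)
(r(5) + s(5))*(-12) = (4*5 + ⅕)*(-12) = (20 + ⅕)*(-12) = (101/5)*(-12) = -1212/5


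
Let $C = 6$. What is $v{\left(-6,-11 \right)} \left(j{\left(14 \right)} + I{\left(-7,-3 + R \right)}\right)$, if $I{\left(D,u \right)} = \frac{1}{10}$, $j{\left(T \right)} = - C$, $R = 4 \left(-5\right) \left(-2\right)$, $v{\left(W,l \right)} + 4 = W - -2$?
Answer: $\frac{236}{5} \approx 47.2$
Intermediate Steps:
$v{\left(W,l \right)} = -2 + W$ ($v{\left(W,l \right)} = -4 + \left(W - -2\right) = -4 + \left(W + 2\right) = -4 + \left(2 + W\right) = -2 + W$)
$R = 40$ ($R = \left(-20\right) \left(-2\right) = 40$)
$j{\left(T \right)} = -6$ ($j{\left(T \right)} = \left(-1\right) 6 = -6$)
$I{\left(D,u \right)} = \frac{1}{10}$
$v{\left(-6,-11 \right)} \left(j{\left(14 \right)} + I{\left(-7,-3 + R \right)}\right) = \left(-2 - 6\right) \left(-6 + \frac{1}{10}\right) = \left(-8\right) \left(- \frac{59}{10}\right) = \frac{236}{5}$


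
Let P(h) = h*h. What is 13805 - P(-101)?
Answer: 3604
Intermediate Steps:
P(h) = h²
13805 - P(-101) = 13805 - 1*(-101)² = 13805 - 1*10201 = 13805 - 10201 = 3604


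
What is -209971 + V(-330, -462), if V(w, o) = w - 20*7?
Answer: -210441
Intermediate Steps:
V(w, o) = -140 + w (V(w, o) = w - 140 = -140 + w)
-209971 + V(-330, -462) = -209971 + (-140 - 330) = -209971 - 470 = -210441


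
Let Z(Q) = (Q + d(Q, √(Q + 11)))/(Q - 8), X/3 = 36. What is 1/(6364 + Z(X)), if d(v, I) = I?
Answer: 12730160/81028486789 - 20*√119/81028486789 ≈ 0.00015710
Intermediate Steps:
X = 108 (X = 3*36 = 108)
Z(Q) = (Q + √(11 + Q))/(-8 + Q) (Z(Q) = (Q + √(Q + 11))/(Q - 8) = (Q + √(11 + Q))/(-8 + Q))
1/(6364 + Z(X)) = 1/(6364 + (108 + √(11 + 108))/(-8 + 108)) = 1/(6364 + (108 + √119)/100) = 1/(6364 + (27/25 + √119/100)) = 1/(159127/25 + √119/100)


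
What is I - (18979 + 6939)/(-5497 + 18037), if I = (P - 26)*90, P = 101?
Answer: 42309541/6270 ≈ 6747.9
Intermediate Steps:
I = 6750 (I = (101 - 26)*90 = 75*90 = 6750)
I - (18979 + 6939)/(-5497 + 18037) = 6750 - (18979 + 6939)/(-5497 + 18037) = 6750 - 25918/12540 = 6750 - 1*12959/6270 = 6750 - 12959/6270 = 42309541/6270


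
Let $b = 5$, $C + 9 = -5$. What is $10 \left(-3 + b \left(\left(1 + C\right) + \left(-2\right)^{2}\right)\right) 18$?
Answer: $-8640$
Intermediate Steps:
$C = -14$ ($C = -9 - 5 = -14$)
$10 \left(-3 + b \left(\left(1 + C\right) + \left(-2\right)^{2}\right)\right) 18 = 10 \left(-3 + 5 \left(\left(1 - 14\right) + \left(-2\right)^{2}\right)\right) 18 = 10 \left(-3 + 5 \left(-13 + 4\right)\right) 18 = 10 \left(-3 + 5 \left(-9\right)\right) 18 = 10 \left(-3 - 45\right) 18 = 10 \left(-48\right) 18 = \left(-480\right) 18 = -8640$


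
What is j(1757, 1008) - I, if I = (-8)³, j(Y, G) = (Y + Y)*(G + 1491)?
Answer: 8781998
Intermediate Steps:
j(Y, G) = 2*Y*(1491 + G) (j(Y, G) = (2*Y)*(1491 + G) = 2*Y*(1491 + G))
I = -512
j(1757, 1008) - I = 2*1757*(1491 + 1008) - 1*(-512) = 2*1757*2499 + 512 = 8781486 + 512 = 8781998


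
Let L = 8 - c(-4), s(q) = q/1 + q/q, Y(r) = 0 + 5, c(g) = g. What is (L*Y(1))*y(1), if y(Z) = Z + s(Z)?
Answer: 180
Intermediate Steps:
Y(r) = 5
s(q) = 1 + q (s(q) = q*1 + 1 = q + 1 = 1 + q)
y(Z) = 1 + 2*Z (y(Z) = Z + (1 + Z) = 1 + 2*Z)
L = 12 (L = 8 - 1*(-4) = 8 + 4 = 12)
(L*Y(1))*y(1) = (12*5)*(1 + 2*1) = 60*(1 + 2) = 60*3 = 180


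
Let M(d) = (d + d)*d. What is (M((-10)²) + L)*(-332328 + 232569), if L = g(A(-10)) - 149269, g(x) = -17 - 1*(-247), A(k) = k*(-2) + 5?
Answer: 12872801601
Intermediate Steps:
A(k) = 5 - 2*k (A(k) = -2*k + 5 = 5 - 2*k)
g(x) = 230 (g(x) = -17 + 247 = 230)
L = -149039 (L = 230 - 149269 = -149039)
M(d) = 2*d² (M(d) = (2*d)*d = 2*d²)
(M((-10)²) + L)*(-332328 + 232569) = (2*((-10)²)² - 149039)*(-332328 + 232569) = (2*100² - 149039)*(-99759) = (2*10000 - 149039)*(-99759) = (20000 - 149039)*(-99759) = -129039*(-99759) = 12872801601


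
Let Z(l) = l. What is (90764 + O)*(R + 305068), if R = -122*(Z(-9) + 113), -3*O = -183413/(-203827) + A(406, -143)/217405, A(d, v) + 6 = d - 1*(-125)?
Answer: 235191209714047177360/8862601787 ≈ 2.6537e+10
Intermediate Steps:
A(d, v) = 119 + d (A(d, v) = -6 + (d - 1*(-125)) = -6 + (d + 125) = -6 + (125 + d) = 119 + d)
O = -7996382488/26587805361 (O = -(-183413/(-203827) + (119 + 406)/217405)/3 = -(-183413*(-1/203827) + 525*(1/217405))/3 = -(183413/203827 + 105/43481)/3 = -1/3*7996382488/8862601787 = -7996382488/26587805361 ≈ -0.30075)
R = -12688 (R = -122*(-9 + 113) = -122*104 = -12688)
(90764 + O)*(R + 305068) = (90764 - 7996382488/26587805361)*(-12688 + 305068) = (2413207569403316/26587805361)*292380 = 235191209714047177360/8862601787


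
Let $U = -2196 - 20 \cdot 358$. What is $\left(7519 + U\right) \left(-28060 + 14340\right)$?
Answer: $25203640$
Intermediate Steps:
$U = -9356$ ($U = -2196 - 7160 = -9356$)
$\left(7519 + U\right) \left(-28060 + 14340\right) = \left(7519 - 9356\right) \left(-28060 + 14340\right) = \left(-1837\right) \left(-13720\right) = 25203640$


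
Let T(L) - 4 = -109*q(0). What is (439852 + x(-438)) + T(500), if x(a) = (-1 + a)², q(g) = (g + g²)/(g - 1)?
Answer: 632577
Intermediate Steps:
q(g) = (g + g²)/(-1 + g)
T(L) = 4 (T(L) = 4 - 0*(1 + 0)/(-1 + 0) = 4 - 0/(-1) = 4 - 0*(-1) = 4 - 109*0 = 4 + 0 = 4)
(439852 + x(-438)) + T(500) = (439852 + (-1 - 438)²) + 4 = (439852 + (-439)²) + 4 = (439852 + 192721) + 4 = 632573 + 4 = 632577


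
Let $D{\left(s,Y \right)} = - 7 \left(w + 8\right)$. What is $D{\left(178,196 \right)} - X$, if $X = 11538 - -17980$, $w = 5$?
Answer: $-29609$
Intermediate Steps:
$D{\left(s,Y \right)} = -91$ ($D{\left(s,Y \right)} = - 7 \left(5 + 8\right) = \left(-7\right) 13 = -91$)
$X = 29518$ ($X = 11538 + 17980 = 29518$)
$D{\left(178,196 \right)} - X = -91 - 29518 = -29609$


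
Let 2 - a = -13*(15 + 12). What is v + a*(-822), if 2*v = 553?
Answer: -579779/2 ≈ -2.8989e+5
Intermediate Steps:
v = 553/2 (v = (½)*553 = 553/2 ≈ 276.50)
a = 353 (a = 2 - (-13)*(15 + 12) = 2 - (-13)*27 = 2 - 1*(-351) = 2 + 351 = 353)
v + a*(-822) = 553/2 + 353*(-822) = 553/2 - 290166 = -579779/2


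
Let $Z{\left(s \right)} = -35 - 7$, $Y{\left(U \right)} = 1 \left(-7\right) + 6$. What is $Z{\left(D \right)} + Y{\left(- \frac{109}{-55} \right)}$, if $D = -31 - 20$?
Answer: $-43$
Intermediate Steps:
$D = -51$ ($D = -31 - 20 = -51$)
$Y{\left(U \right)} = -1$ ($Y{\left(U \right)} = -7 + 6 = -1$)
$Z{\left(s \right)} = -42$
$Z{\left(D \right)} + Y{\left(- \frac{109}{-55} \right)} = -42 - 1 = -43$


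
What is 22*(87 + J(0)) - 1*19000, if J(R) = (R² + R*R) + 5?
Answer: -16976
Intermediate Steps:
J(R) = 5 + 2*R² (J(R) = (R² + R²) + 5 = 2*R² + 5 = 5 + 2*R²)
22*(87 + J(0)) - 1*19000 = 22*(87 + (5 + 2*0²)) - 1*19000 = 22*(87 + (5 + 2*0)) - 19000 = 22*(87 + (5 + 0)) - 19000 = 22*(87 + 5) - 19000 = 22*92 - 19000 = 2024 - 19000 = -16976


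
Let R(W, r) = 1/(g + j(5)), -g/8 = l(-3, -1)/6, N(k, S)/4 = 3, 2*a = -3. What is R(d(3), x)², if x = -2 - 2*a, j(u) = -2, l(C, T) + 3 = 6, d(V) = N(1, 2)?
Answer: 1/36 ≈ 0.027778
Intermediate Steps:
a = -3/2 (a = (½)*(-3) = -3/2 ≈ -1.5000)
N(k, S) = 12 (N(k, S) = 4*3 = 12)
d(V) = 12
l(C, T) = 3 (l(C, T) = -3 + 6 = 3)
g = -4 (g = -24/6 = -8*½ = -4)
x = 1 (x = -2 - 2*(-3/2) = -2 + 3 = 1)
R(W, r) = -⅙ (R(W, r) = 1/(-4 - 2) = 1/(-6) = -⅙)
R(d(3), x)² = (-⅙)² = 1/36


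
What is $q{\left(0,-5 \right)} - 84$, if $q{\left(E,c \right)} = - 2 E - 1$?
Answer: $-85$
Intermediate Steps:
$q{\left(E,c \right)} = -1 - 2 E$
$q{\left(0,-5 \right)} - 84 = \left(-1 - 0\right) - 84 = \left(-1 + 0\right) - 84 = -1 - 84 = -85$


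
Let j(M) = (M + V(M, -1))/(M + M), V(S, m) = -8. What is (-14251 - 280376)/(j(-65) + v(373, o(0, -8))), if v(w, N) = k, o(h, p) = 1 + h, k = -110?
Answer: 38301510/14227 ≈ 2692.2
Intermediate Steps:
v(w, N) = -110
j(M) = (-8 + M)/(2*M) (j(M) = (M - 8)/(M + M) = (-8 + M)/((2*M)) = (-8 + M)*(1/(2*M)) = (-8 + M)/(2*M))
(-14251 - 280376)/(j(-65) + v(373, o(0, -8))) = (-14251 - 280376)/((½)*(-8 - 65)/(-65) - 110) = -294627/((½)*(-1/65)*(-73) - 110) = -294627/(73/130 - 110) = -294627/(-14227/130) = -294627*(-130/14227) = 38301510/14227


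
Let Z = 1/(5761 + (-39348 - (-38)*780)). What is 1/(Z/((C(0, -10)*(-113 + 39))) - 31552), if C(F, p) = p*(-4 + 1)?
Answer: -8762340/276469351679 ≈ -3.1694e-5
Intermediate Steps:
C(F, p) = -3*p (C(F, p) = p*(-3) = -3*p)
Z = -1/3947 (Z = 1/(5761 + (-39348 - 1*(-29640))) = 1/(5761 + (-39348 + 29640)) = 1/(5761 - 9708) = 1/(-3947) = -1/3947 ≈ -0.00025336)
1/(Z/((C(0, -10)*(-113 + 39))) - 31552) = 1/(-1/(30*(-113 + 39))/3947 - 31552) = 1/(-1/(3947*(30*(-74))) - 31552) = 1/(-1/3947/(-2220) - 31552) = 1/(-1/3947*(-1/2220) - 31552) = 1/(1/8762340 - 31552) = 1/(-276469351679/8762340) = -8762340/276469351679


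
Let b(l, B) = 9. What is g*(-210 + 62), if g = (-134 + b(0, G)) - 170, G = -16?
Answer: 43660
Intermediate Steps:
g = -295 (g = (-134 + 9) - 170 = -125 - 170 = -295)
g*(-210 + 62) = -295*(-210 + 62) = -295*(-148) = 43660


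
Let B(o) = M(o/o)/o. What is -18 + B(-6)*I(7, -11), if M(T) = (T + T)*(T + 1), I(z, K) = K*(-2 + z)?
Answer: 56/3 ≈ 18.667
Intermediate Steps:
M(T) = 2*T*(1 + T) (M(T) = (2*T)*(1 + T) = 2*T*(1 + T))
B(o) = 4/o (B(o) = (2*(o/o)*(1 + o/o))/o = (2*1*(1 + 1))/o = (2*1*2)/o = 4/o)
-18 + B(-6)*I(7, -11) = -18 + (4/(-6))*(-11*(-2 + 7)) = -18 + (4*(-⅙))*(-11*5) = -18 - ⅔*(-55) = -18 + 110/3 = 56/3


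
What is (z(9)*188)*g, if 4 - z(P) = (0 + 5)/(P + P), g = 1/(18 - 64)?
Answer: -3149/207 ≈ -15.213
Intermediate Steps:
g = -1/46 (g = 1/(-46) = -1/46 ≈ -0.021739)
z(P) = 4 - 5/(2*P) (z(P) = 4 - (0 + 5)/(P + P) = 4 - 5/(2*P))
(z(9)*188)*g = ((4 - 5/2/9)*188)*(-1/46) = ((4 - 5/2*⅑)*188)*(-1/46) = ((4 - 5/18)*188)*(-1/46) = ((67/18)*188)*(-1/46) = (6298/9)*(-1/46) = -3149/207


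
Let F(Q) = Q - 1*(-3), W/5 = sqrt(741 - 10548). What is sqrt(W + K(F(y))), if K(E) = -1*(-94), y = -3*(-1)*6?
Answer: sqrt(94 + 5*I*sqrt(9807)) ≈ 17.292 + 14.318*I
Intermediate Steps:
y = 18 (y = 3*6 = 18)
W = 5*I*sqrt(9807) (W = 5*sqrt(741 - 10548) = 5*sqrt(-9807) = 5*(I*sqrt(9807)) = 5*I*sqrt(9807) ≈ 495.15*I)
F(Q) = 3 + Q (F(Q) = Q + 3 = 3 + Q)
K(E) = 94
sqrt(W + K(F(y))) = sqrt(5*I*sqrt(9807) + 94) = sqrt(94 + 5*I*sqrt(9807))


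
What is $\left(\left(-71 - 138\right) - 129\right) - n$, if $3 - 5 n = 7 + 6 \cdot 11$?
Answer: $-324$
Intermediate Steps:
$n = -14$ ($n = \frac{3}{5} - \frac{7 + 6 \cdot 11}{5} = \frac{3}{5} - \frac{7 + 66}{5} = \frac{3}{5} - \frac{73}{5} = -14$)
$\left(\left(-71 - 138\right) - 129\right) - n = \left(\left(-71 - 138\right) - 129\right) - -14 = \left(-209 - 129\right) + 14 = -338 + 14 = -324$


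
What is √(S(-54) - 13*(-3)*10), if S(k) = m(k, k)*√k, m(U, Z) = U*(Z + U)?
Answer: √(390 + 17496*I*√6) ≈ 147.05 + 145.72*I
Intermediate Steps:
m(U, Z) = U*(U + Z)
S(k) = 2*k^(5/2) (S(k) = (k*(k + k))*√k = (k*(2*k))*√k = (2*k²)*√k = 2*k^(5/2))
√(S(-54) - 13*(-3)*10) = √(2*(-54)^(5/2) - 13*(-3)*10) = √(2*(8748*I*√6) + 39*10) = √(17496*I*√6 + 390) = √(390 + 17496*I*√6)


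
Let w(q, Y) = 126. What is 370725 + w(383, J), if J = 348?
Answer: 370851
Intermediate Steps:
370725 + w(383, J) = 370725 + 126 = 370851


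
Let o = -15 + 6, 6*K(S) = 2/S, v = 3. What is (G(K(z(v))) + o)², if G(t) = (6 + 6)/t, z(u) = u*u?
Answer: 99225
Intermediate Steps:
z(u) = u²
K(S) = 1/(3*S) (K(S) = (2/S)/6 = 1/(3*S))
G(t) = 12/t
o = -9
(G(K(z(v))) + o)² = (12/((1/(3*(3²)))) - 9)² = (12/(((⅓)/9)) - 9)² = (12/(((⅓)*(⅑))) - 9)² = (12/(1/27) - 9)² = (12*27 - 9)² = (324 - 9)² = 315² = 99225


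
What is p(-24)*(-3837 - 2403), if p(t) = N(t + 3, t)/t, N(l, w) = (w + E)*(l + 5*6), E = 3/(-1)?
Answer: -63180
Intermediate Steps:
E = -3 (E = 3*(-1) = -3)
N(l, w) = (-3 + w)*(30 + l) (N(l, w) = (w - 3)*(l + 5*6) = (-3 + w)*(l + 30) = (-3 + w)*(30 + l))
p(t) = (-99 + 27*t + t*(3 + t))/t (p(t) = (-90 - 3*(t + 3) + 30*t + (t + 3)*t)/t = (-90 - 3*(3 + t) + 30*t + (3 + t)*t)/t = (-90 + (-9 - 3*t) + 30*t + t*(3 + t))/t = (-99 + 27*t + t*(3 + t))/t)
p(-24)*(-3837 - 2403) = (30 - 24 - 99/(-24))*(-3837 - 2403) = (30 - 24 - 99*(-1/24))*(-6240) = (30 - 24 + 33/8)*(-6240) = (81/8)*(-6240) = -63180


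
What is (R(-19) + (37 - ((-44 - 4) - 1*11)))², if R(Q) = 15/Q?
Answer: 3272481/361 ≈ 9065.0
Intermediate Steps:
(R(-19) + (37 - ((-44 - 4) - 1*11)))² = (15/(-19) + (37 - ((-44 - 4) - 1*11)))² = (15*(-1/19) + (37 - (-48 - 11)))² = (-15/19 + (37 - 1*(-59)))² = (-15/19 + (37 + 59))² = (-15/19 + 96)² = (1809/19)² = 3272481/361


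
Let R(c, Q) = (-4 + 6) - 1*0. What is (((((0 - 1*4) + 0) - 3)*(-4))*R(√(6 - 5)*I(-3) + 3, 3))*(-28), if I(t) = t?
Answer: -1568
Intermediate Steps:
R(c, Q) = 2 (R(c, Q) = 2 + 0 = 2)
(((((0 - 1*4) + 0) - 3)*(-4))*R(√(6 - 5)*I(-3) + 3, 3))*(-28) = (((((0 - 1*4) + 0) - 3)*(-4))*2)*(-28) = (((((0 - 4) + 0) - 3)*(-4))*2)*(-28) = ((((-4 + 0) - 3)*(-4))*2)*(-28) = (((-4 - 3)*(-4))*2)*(-28) = (-7*(-4)*2)*(-28) = (28*2)*(-28) = 56*(-28) = -1568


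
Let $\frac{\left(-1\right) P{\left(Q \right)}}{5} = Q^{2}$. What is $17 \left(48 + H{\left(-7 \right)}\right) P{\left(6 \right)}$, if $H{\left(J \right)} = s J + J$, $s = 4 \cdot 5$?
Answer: $302940$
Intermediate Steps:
$s = 20$
$H{\left(J \right)} = 21 J$ ($H{\left(J \right)} = 20 J + J = 21 J$)
$P{\left(Q \right)} = - 5 Q^{2}$
$17 \left(48 + H{\left(-7 \right)}\right) P{\left(6 \right)} = 17 \left(48 + 21 \left(-7\right)\right) \left(- 5 \cdot 6^{2}\right) = 17 \left(48 - 147\right) \left(\left(-5\right) 36\right) = 17 \left(-99\right) \left(-180\right) = \left(-1683\right) \left(-180\right) = 302940$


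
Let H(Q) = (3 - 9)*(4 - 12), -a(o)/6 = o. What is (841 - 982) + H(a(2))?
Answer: -93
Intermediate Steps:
a(o) = -6*o
H(Q) = 48 (H(Q) = -6*(-8) = 48)
(841 - 982) + H(a(2)) = (841 - 982) + 48 = -141 + 48 = -93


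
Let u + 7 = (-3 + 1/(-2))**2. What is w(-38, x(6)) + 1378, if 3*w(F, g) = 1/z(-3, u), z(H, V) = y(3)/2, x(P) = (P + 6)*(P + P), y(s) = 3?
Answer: 12404/9 ≈ 1378.2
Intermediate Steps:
x(P) = 2*P*(6 + P) (x(P) = (6 + P)*(2*P) = 2*P*(6 + P))
u = 21/4 (u = -7 + (-3 + 1/(-2))**2 = -7 + (-3 - 1/2)**2 = -7 + (-7/2)**2 = -7 + 49/4 = 21/4 ≈ 5.2500)
z(H, V) = 3/2
w(F, g) = 2/9 (w(F, g) = 1/(3*(3/2)) = (1/3)*(2/3) = 2/9)
w(-38, x(6)) + 1378 = 2/9 + 1378 = 12404/9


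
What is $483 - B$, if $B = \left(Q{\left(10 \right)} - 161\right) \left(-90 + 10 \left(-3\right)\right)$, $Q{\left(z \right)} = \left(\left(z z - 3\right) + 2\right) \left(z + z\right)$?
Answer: $218763$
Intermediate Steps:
$Q{\left(z \right)} = 2 z \left(-1 + z^{2}\right)$ ($Q{\left(z \right)} = \left(\left(z^{2} - 3\right) + 2\right) 2 z = \left(\left(-3 + z^{2}\right) + 2\right) 2 z = \left(-1 + z^{2}\right) 2 z = 2 z \left(-1 + z^{2}\right)$)
$B = -218280$ ($B = \left(2 \cdot 10 \left(-1 + 10^{2}\right) - 161\right) \left(-90 + 10 \left(-3\right)\right) = \left(2 \cdot 10 \left(-1 + 100\right) - 161\right) \left(-90 - 30\right) = \left(2 \cdot 10 \cdot 99 - 161\right) \left(-120\right) = \left(1980 - 161\right) \left(-120\right) = 1819 \left(-120\right) = -218280$)
$483 - B = 483 - -218280 = 483 + 218280 = 218763$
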